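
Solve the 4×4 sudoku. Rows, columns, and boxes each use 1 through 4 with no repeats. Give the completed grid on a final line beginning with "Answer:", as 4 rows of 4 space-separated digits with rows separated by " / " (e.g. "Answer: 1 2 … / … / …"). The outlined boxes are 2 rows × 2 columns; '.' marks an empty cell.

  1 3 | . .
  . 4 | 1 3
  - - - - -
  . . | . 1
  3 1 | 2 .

Step 1. [r4c4∈{4}] r4c4's peers cover all but 4. So r4c4=4.
Step 2. [r2c1∈{2}] r2c1's peers cover all but 2 ⇒ r2c1=2.
Step 3. [r1c4∈{2}] r1c4's peers cover all but 2 ⇒ r1c4=2.
Step 4. [r1c3∈{4}] only 4 remains possible at r1c3, so r1c3=4.
Step 5. [r3c3∈{3}] r3c3 is down to just 3. So r3c3=3.
Step 6. [r3c2∈{2}] r3c2 is down to just 2 ⇒ r3c2=2.
Step 7. [r3c1∈{4}] r3c1 has the single candidate 4. So r3c1=4.

Answer: 1 3 4 2 / 2 4 1 3 / 4 2 3 1 / 3 1 2 4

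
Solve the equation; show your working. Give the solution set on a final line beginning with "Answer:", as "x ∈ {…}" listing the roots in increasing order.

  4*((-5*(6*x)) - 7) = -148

Step 1. [4*((-5*(6*x)) - 7) = -148] leading coefficient 4: divide by 4 ⇒ div: (-5*(6*x)) - 7 = -37.
Step 2. [(-5*(6*x)) - 7 = -37] -7 is outermost — add 7 both sides. So sub: -5*(6*x) = -30.
Step 3. [-5*(6*x) = -30] -5·(inner) — divide through by -5, so div: 6*x = 6.
Step 4. [6*x = 6] leading coefficient 6: divide by 6 ⇒ div: x = 1.

Answer: x ∈ {1}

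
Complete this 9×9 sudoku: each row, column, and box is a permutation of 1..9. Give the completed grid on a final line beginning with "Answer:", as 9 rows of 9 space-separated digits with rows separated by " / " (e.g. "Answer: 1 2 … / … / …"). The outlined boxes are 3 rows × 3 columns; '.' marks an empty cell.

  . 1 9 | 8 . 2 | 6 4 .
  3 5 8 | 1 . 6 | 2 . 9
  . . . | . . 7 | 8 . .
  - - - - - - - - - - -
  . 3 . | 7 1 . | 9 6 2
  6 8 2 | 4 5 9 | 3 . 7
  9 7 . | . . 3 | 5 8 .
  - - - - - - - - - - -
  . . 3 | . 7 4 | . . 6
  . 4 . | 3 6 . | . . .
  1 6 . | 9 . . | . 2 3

Step 1. [r8c1∈{2,5,7,8}] row 8 places 2 nowhere but r8c1, so r8c1=2.
Step 2. [r8c6∈{1,5,8}] across col 6, 1 lands solely at r8c6 ⇒ r8c6=1.
Step 3. [r1c9∈{5}] r1c9's peers cover all but 5. So r1c9=5.
Step 4. [r5c8∈{1}] r5c8's peers cover all but 1 ⇒ r5c8=1.
Step 5. [r8c8∈{5,7,9}] in row 8, 9 fits only at r8c8 ⇒ r8c8=9.
Step 6. [r8c3∈{5,7}] 5 has one home in row 8: r8c3 ⇒ r8c3=5.
Step 7. [r3c1∈{4}] r3c1's peers cover all but 4 ⇒ r3c1=4.
Step 8. [r7c4∈{2,5}] in row 7, 2 fits only at r7c4, so r7c4=2.
Step 9. [r6c9∈{4}] only 4 remains possible at r6c9 ⇒ r6c9=4.
Step 10. [r1c5∈{3}] r1c5 has the single candidate 3. So r1c5=3.
Step 11. [r8c7∈{7}] r8c7 is down to just 7 ⇒ r8c7=7.
Step 12. [r9c5∈{8}] r9c5 has the single candidate 8 ⇒ r9c5=8.
Step 13. [r2c8∈{7}] r2c8's peers cover all but 7, so r2c8=7.
Step 14. [r4c3∈{4}] nothing but 4 survives at r4c3, so r4c3=4.
Step 15. [r3c3∈{6}] r3c3's peers cover all but 6. So r3c3=6.
Step 16. [r6c5∈{2}] nothing but 2 survives at r6c5 ⇒ r6c5=2.
Step 17. [r6c4∈{6}] nothing but 6 survives at r6c4, so r6c4=6.
Step 18. [r7c2∈{9}] only 9 remains possible at r7c2. So r7c2=9.
Step 19. [r4c6∈{8}] r4c6 is down to just 8. So r4c6=8.
Step 20. [r8c9∈{8}] r8c9 has the single candidate 8. So r8c9=8.
Step 21. [r3c8∈{3}] r3c8's peers cover all but 3. So r3c8=3.
Step 22. [r9c7∈{4}] nothing but 4 survives at r9c7 ⇒ r9c7=4.
Step 23. [r7c7∈{1}] nothing but 1 survives at r7c7 ⇒ r7c7=1.
Step 24. [r3c9∈{1}] r3c9 is down to just 1. So r3c9=1.
Step 25. [r3c5∈{9}] r3c5's peers cover all but 9. So r3c5=9.
Step 26. [r9c6∈{5}] r9c6 has the single candidate 5 ⇒ r9c6=5.
Step 27. [r1c1∈{7}] r1c1 is down to just 7, so r1c1=7.
Step 28. [r4c1∈{5}] r4c1 has the single candidate 5 ⇒ r4c1=5.
Step 29. [r7c8∈{5}] only 5 remains possible at r7c8 ⇒ r7c8=5.
Step 30. [r3c4∈{5}] r3c4 is down to just 5, so r3c4=5.
Step 31. [r3c2∈{2}] r3c2 is down to just 2, so r3c2=2.
Step 32. [r2c5∈{4}] r2c5 is down to just 4 ⇒ r2c5=4.
Step 33. [r6c3∈{1}] nothing but 1 survives at r6c3, so r6c3=1.
Step 34. [r9c3∈{7}] only 7 remains possible at r9c3, so r9c3=7.
Step 35. [r7c1∈{8}] r7c1 is down to just 8 ⇒ r7c1=8.

Answer: 7 1 9 8 3 2 6 4 5 / 3 5 8 1 4 6 2 7 9 / 4 2 6 5 9 7 8 3 1 / 5 3 4 7 1 8 9 6 2 / 6 8 2 4 5 9 3 1 7 / 9 7 1 6 2 3 5 8 4 / 8 9 3 2 7 4 1 5 6 / 2 4 5 3 6 1 7 9 8 / 1 6 7 9 8 5 4 2 3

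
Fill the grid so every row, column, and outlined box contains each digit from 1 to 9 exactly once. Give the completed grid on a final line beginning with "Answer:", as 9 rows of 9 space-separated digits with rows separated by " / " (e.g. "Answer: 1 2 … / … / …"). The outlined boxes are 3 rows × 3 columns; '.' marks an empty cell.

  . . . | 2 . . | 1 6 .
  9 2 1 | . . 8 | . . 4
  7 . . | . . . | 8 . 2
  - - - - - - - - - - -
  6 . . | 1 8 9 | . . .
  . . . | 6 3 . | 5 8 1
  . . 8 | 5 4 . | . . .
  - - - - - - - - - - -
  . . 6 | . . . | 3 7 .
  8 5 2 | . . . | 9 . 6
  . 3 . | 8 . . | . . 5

Step 1. [r1c1∈{3,4,5}] in col 1, 5 fits only at r1c1. So r1c1=5.
Step 2. [r9c3∈{4,7,9}] box 7 places 7 nowhere but r9c3. So r9c3=7.
Step 3. [r9c5∈{1,2,6,9}] row 9 places 9 nowhere but r9c5 ⇒ r9c5=9.
Step 4. [r7c4∈{4}] r7c4's peers cover all but 4 ⇒ r7c4=4.
Step 5. [r1c5∈{7}] nothing but 7 survives at r1c5 ⇒ r1c5=7.
Step 6. [r8c5∈{1}] r8c5 is down to just 1 ⇒ r8c5=1.
Step 7. [r6c1∈{1,2,3}] in col 1, 3 fits only at r6c1 ⇒ r6c1=3.
Step 8. [r2c4∈{3}] r2c4 is down to just 3. So r2c4=3.
Step 9. [r9c1∈{1,4}] box 7 places 4 nowhere but r9c1. So r9c1=4.
Step 10. [r4c7∈{2,4,7}] in col 7, 4 fits only at r4c7 ⇒ r4c7=4.
Step 11. [r4c8∈{2,3}] 2 has one home in row 4: r4c8, so r4c8=2.
Step 12. [r3c8∈{3,5,9}] 3 has one home in col 8: r3c8, so r3c8=3.
Step 13. [r3c3∈{4}] r3c3 is down to just 4, so r3c3=4.
Step 14. [r6c6∈{2,7}] r6c6 is the only open cell in row 6 admitting 2. So r6c6=2.
Step 15. [r7c2∈{1,9}] 9 has one home in row 7: r7c2 ⇒ r7c2=9.
Step 16. [r4c2∈{7}] only 7 remains possible at r4c2, so r4c2=7.
Step 17. [r2c5∈{5,6}] r2c5 is the only open cell in row 2 admitting 6. So r2c5=6.
Step 18. [r3c5∈{5}] r3c5's peers cover all but 5. So r3c5=5.
Step 19. [r6c9∈{7,9}] 7 has one home in col 9: r6c9. So r6c9=7.
Step 20. [r5c6∈{7}] r5c6's peers cover all but 7. So r5c6=7.
Step 21. [r1c2∈{8}] r1c2 is down to just 8. So r1c2=8.
Step 22. [r1c6∈{4}] r1c6's peers cover all but 4, so r1c6=4.
Step 23. [r9c6∈{6}] r9c6 has the single candidate 6. So r9c6=6.
Step 24. [r8c6∈{3}] nothing but 3 survives at r8c6 ⇒ r8c6=3.
Step 25. [r6c2∈{1}] only 1 remains possible at r6c2 ⇒ r6c2=1.
Step 26. [r2c7∈{7}] only 7 remains possible at r2c7, so r2c7=7.
Step 27. [r1c3∈{3}] r1c3's peers cover all but 3. So r1c3=3.
Step 28. [r8c4∈{7}] r8c4 is down to just 7 ⇒ r8c4=7.
Step 29. [r7c9∈{8}] only 8 remains possible at r7c9, so r7c9=8.
Step 30. [r7c5∈{2}] r7c5 has the single candidate 2, so r7c5=2.
Step 31. [r9c7∈{2}] r9c7 is down to just 2. So r9c7=2.
Step 32. [r1c9∈{9}] nothing but 9 survives at r1c9. So r1c9=9.
Step 33. [r2c8∈{5}] r2c8's peers cover all but 5, so r2c8=5.
Step 34. [r5c2∈{4}] r5c2 is down to just 4 ⇒ r5c2=4.
Step 35. [r6c7∈{6}] nothing but 6 survives at r6c7. So r6c7=6.
Step 36. [r5c1∈{2}] only 2 remains possible at r5c1, so r5c1=2.
Step 37. [r8c8∈{4}] r8c8 has the single candidate 4. So r8c8=4.
Step 38. [r3c2∈{6}] r3c2 has the single candidate 6, so r3c2=6.
Step 39. [r3c4∈{9}] r3c4 has the single candidate 9. So r3c4=9.
Step 40. [r4c9∈{3}] r4c9 is down to just 3, so r4c9=3.
Step 41. [r3c6∈{1}] r3c6 has the single candidate 1, so r3c6=1.
Step 42. [r7c1∈{1}] r7c1 has the single candidate 1 ⇒ r7c1=1.
Step 43. [r6c8∈{9}] r6c8 has the single candidate 9. So r6c8=9.
Step 44. [r9c8∈{1}] nothing but 1 survives at r9c8 ⇒ r9c8=1.
Step 45. [r4c3∈{5}] only 5 remains possible at r4c3. So r4c3=5.
Step 46. [r7c6∈{5}] only 5 remains possible at r7c6. So r7c6=5.
Step 47. [r5c3∈{9}] r5c3 is down to just 9 ⇒ r5c3=9.

Answer: 5 8 3 2 7 4 1 6 9 / 9 2 1 3 6 8 7 5 4 / 7 6 4 9 5 1 8 3 2 / 6 7 5 1 8 9 4 2 3 / 2 4 9 6 3 7 5 8 1 / 3 1 8 5 4 2 6 9 7 / 1 9 6 4 2 5 3 7 8 / 8 5 2 7 1 3 9 4 6 / 4 3 7 8 9 6 2 1 5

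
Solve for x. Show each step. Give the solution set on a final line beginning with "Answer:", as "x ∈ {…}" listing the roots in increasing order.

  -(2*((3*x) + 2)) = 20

Step 1. [-(2*((3*x) + 2)) = 20] leading − — multiply by −1 ⇒ neg: 2*((3*x) + 2) = -20.
Step 2. [2*((3*x) + 2) = -20] 2 out front; divide by 2. So div: (3*x) + 2 = -10.
Step 3. [(3*x) + 2 = -10] subtract 2: x sits inside (… + 2), so sub: 3*x = -12.
Step 4. [3*x = -12] LHS = 3·(…); ÷3 both sides ⇒ div: x = -4.

Answer: x ∈ {-4}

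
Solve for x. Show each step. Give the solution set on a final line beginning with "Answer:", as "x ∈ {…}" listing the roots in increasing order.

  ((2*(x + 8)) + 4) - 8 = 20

Step 1. [((2*(x + 8)) + 4) - 8 = 20] add 8: x sits inside (… - 8), so sub: (2*(x + 8)) + 4 = 28.
Step 2. [(2*(x + 8)) + 4 = 28] 2 divides every term; factor it out ⇒ factor: (x + 8) + 2 = 14.
Step 3. [(x + 8) + 2 = 14] +2 is outermost — subtract 2 both sides, so sub: x + 8 = 12.
Step 4. [x + 8 = 12] 8 comes off first (subtract 8), so sub: x = 4.

Answer: x ∈ {4}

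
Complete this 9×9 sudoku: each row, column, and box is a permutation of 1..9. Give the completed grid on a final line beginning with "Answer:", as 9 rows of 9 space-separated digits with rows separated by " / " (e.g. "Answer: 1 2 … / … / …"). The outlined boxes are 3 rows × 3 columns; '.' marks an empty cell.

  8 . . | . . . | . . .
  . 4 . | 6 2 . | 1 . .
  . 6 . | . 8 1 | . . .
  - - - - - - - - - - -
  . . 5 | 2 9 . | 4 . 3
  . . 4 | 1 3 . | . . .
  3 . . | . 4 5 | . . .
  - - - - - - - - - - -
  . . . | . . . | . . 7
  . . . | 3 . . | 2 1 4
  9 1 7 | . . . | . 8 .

Step 1. [r8c6∈{6,7,8,9}] in row 8, 9 fits only at r8c6. So r8c6=9.
Step 2. [r9c7∈{3,5,6}] r9c7 is the only open cell in row 9 admitting 3, so r9c7=3.
Step 3. [r7c1∈{2,4,5,6}] in col 1, 4 fits only at r7c1 ⇒ r7c1=4.
Step 4. [r6c9∈{1,2,6,8,9}] in col 9, 1 fits only at r6c9. So r6c9=1.
Step 5. [r8c5∈{5,6,7}] across row 8, 7 lands solely at r8c5. So r8c5=7.
Step 6. [r1c5∈{5}] only 5 remains possible at r1c5. So r1c5=5.
Step 7. [r9c5∈{6}] r9c5's peers cover all but 6 ⇒ r9c5=6.
Step 8. [r9c9∈{5}] r9c9 is down to just 5. So r9c9=5.
Step 9. [r9c4∈{4}] only 4 remains possible at r9c4. So r9c4=4.
Step 10. [r3c8∈{2,3,4,5,7,9}] row 3 places 4 nowhere but r3c8 ⇒ r3c8=4.
Step 11. [r3c3∈{2,3,9}] row 3 places 3 nowhere but r3c3 ⇒ r3c3=3.
Step 12. [r2c3∈{9}] nothing but 9 survives at r2c3. So r2c3=9.
Step 13. [r7c2∈{2,3,5,8}] across row 7, 3 lands solely at r7c2. So r7c2=3.
Step 14. [r7c3∈{2,6,8}] 2 has one home in box 7: r7c3 ⇒ r7c3=2.
Step 15. [r7c6∈{8}] only 8 remains possible at r7c6 ⇒ r7c6=8.
Step 16. [r4c2∈{7,8}] r4c2 is the only open cell in row 4 admitting 8, so r4c2=8.
Step 17. [r6c3∈{6}] only 6 remains possible at r6c3 ⇒ r6c3=6.
Step 18. [r1c6∈{3,4,7}] across row 1, 4 lands solely at r1c6. So r1c6=4.
Step 19. [r1c8∈{2,3,6,7,9}] 3 has one home in row 1: r1c8, so r1c8=3.
Step 20. [r6c4∈{7,8}] in col 4, 8 fits only at r6c4, so r6c4=8.
Step 21. [r5c7∈{5,6,7,8,9}] across col 7, 8 lands solely at r5c7. So r5c7=8.
Step 22. [r5c8∈{2,5,6,7,9}] row 5 places 5 nowhere but r5c8, so r5c8=5.
Step 23. [r2c8∈{7}] nothing but 7 survives at r2c8. So r2c8=7.
Step 24. [r6c8∈{2,9}] in col 8, 2 fits only at r6c8, so r6c8=2.
Step 25. [r4c8∈{6}] nothing but 6 survives at r4c8. So r4c8=6.
Step 26. [r5c9∈{9}] nothing but 9 survives at r5c9. So r5c9=9.
Step 27. [r7c7∈{6,9}] across row 7, 6 lands solely at r7c7 ⇒ r7c7=6.
Step 28. [r3c9∈{2}] r3c9 has the single candidate 2, so r3c9=2.
Step 29. [r1c2∈{2,7}] 2 has one home in row 1: r1c2 ⇒ r1c2=2.
Step 30. [r5c2∈{7}] nothing but 7 survives at r5c2. So r5c2=7.
Step 31. [r2c1∈{5}] r2c1's peers cover all but 5. So r2c1=5.
Step 32. [r1c7∈{9}] only 9 remains possible at r1c7 ⇒ r1c7=9.
Step 33. [r3c1∈{7}] r3c1's peers cover all but 7 ⇒ r3c1=7.
Step 34. [r8c2∈{5}] r8c2's peers cover all but 5 ⇒ r8c2=5.
Step 35. [r8c3∈{8}] r8c3 is down to just 8. So r8c3=8.
Step 36. [r5c6∈{6}] r5c6 has the single candidate 6, so r5c6=6.
Step 37. [r9c6∈{2}] r9c6's peers cover all but 2 ⇒ r9c6=2.
Step 38. [r6c2∈{9}] r6c2 is down to just 9 ⇒ r6c2=9.
Step 39. [r2c9∈{8}] r2c9 has the single candidate 8 ⇒ r2c9=8.
Step 40. [r8c1∈{6}] only 6 remains possible at r8c1. So r8c1=6.
Step 41. [r5c1∈{2}] nothing but 2 survives at r5c1. So r5c1=2.
Step 42. [r7c5∈{1}] r7c5 has the single candidate 1, so r7c5=1.
Step 43. [r3c7∈{5}] only 5 remains possible at r3c7 ⇒ r3c7=5.
Step 44. [r1c9∈{6}] r1c9 has the single candidate 6. So r1c9=6.
Step 45. [r7c8∈{9}] only 9 remains possible at r7c8. So r7c8=9.
Step 46. [r4c6∈{7}] nothing but 7 survives at r4c6, so r4c6=7.
Step 47. [r1c4∈{7}] r1c4 is down to just 7. So r1c4=7.
Step 48. [r2c6∈{3}] only 3 remains possible at r2c6. So r2c6=3.
Step 49. [r4c1∈{1}] r4c1 is down to just 1 ⇒ r4c1=1.
Step 50. [r1c3∈{1}] r1c3 has the single candidate 1 ⇒ r1c3=1.
Step 51. [r6c7∈{7}] only 7 remains possible at r6c7 ⇒ r6c7=7.
Step 52. [r7c4∈{5}] nothing but 5 survives at r7c4, so r7c4=5.
Step 53. [r3c4∈{9}] only 9 remains possible at r3c4 ⇒ r3c4=9.

Answer: 8 2 1 7 5 4 9 3 6 / 5 4 9 6 2 3 1 7 8 / 7 6 3 9 8 1 5 4 2 / 1 8 5 2 9 7 4 6 3 / 2 7 4 1 3 6 8 5 9 / 3 9 6 8 4 5 7 2 1 / 4 3 2 5 1 8 6 9 7 / 6 5 8 3 7 9 2 1 4 / 9 1 7 4 6 2 3 8 5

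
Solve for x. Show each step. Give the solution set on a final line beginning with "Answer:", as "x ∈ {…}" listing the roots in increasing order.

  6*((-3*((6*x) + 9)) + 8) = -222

Step 1. [6*((-3*((6*x) + 9)) + 8) = -222] 6 out front; divide by 6, so div: (-3*((6*x) + 9)) + 8 = -37.
Step 2. [(-3*((6*x) + 9)) + 8 = -37] 8 comes off first (subtract 8). So sub: -3*((6*x) + 9) = -45.
Step 3. [-3*((6*x) + 9) = -45] -3 out front; divide by -3 ⇒ div: (6*x) + 9 = 15.
Step 4. [(6*x) + 9 = 15] +9 is outermost — subtract 9 both sides ⇒ sub: 6*x = 6.
Step 5. [6*x = 6] leading coefficient 6: divide by 6. So div: x = 1.

Answer: x ∈ {1}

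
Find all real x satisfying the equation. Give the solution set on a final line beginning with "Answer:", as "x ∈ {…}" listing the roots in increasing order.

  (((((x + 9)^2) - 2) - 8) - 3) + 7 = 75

Step 1. [(((((x + 9)^2) - 2) - 8) - 3) + 7 = 75] 7 comes off first (subtract 7), so sub: ((((x + 9)^2) - 2) - 8) - 3 = 68.
Step 2. [((((x + 9)^2) - 2) - 8) - 3 = 68] peel the -3: add 3 from each side, so sub: (((x + 9)^2) - 2) - 8 = 71.
Step 3. [(((x + 9)^2) - 2) - 8 = 71] 8 comes off first (add 8), so sub: ((x + 9)^2) - 2 = 79.
Step 4. [((x + 9)^2) - 2 = 79] add 2: x sits inside (… - 2) ⇒ sub: (x + 9)^2 = 81.
Step 5. [(x + 9)^2 = 81] LHS squared, RHS 81 ≥ 0: apply √ (±), so sqrt: x + 9 = 9 or -9.
Step 6. [x + 9 = 9 or -9] peel the +9: subtract 9 from each side, so sub: x = 0 or -18.

Answer: x ∈ {-18, 0}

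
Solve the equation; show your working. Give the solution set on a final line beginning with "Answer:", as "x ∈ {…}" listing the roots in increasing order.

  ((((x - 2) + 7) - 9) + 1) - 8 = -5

Step 1. [((((x - 2) + 7) - 9) + 1) - 8 = -5] add 8: x sits inside (… - 8). So sub: (((x - 2) + 7) - 9) + 1 = 3.
Step 2. [(((x - 2) + 7) - 9) + 1 = 3] peel the +1: subtract 1 from each side. So sub: ((x - 2) + 7) - 9 = 2.
Step 3. [((x - 2) + 7) - 9 = 2] add 9: x sits inside (… - 9) ⇒ sub: (x - 2) + 7 = 11.
Step 4. [(x - 2) + 7 = 11] peel the +7: subtract 7 from each side, so sub: x - 2 = 4.
Step 5. [x - 2 = 4] -2 is outermost — add 2 both sides. So sub: x = 6.

Answer: x ∈ {6}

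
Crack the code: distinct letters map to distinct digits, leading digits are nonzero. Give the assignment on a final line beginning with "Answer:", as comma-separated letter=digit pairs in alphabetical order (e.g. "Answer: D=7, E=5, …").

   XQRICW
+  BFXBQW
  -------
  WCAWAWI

Step 1. [col 1: W + W ≡ I (mod 10)] column 1 (W + W ≡ I (mod 10), carry-in 0) doesn't pin I yet; pick I=2 and continue, so I=2.
Step 2. [col 1: W + W ≡ I (mod 10)] no forcing yet in column 1 (carry-in 0); W=1 is free and consistent — try it, so W=1.
Step 3. [col 2: C + Q ≡ W (mod 10)] Q=8 is one option consistent with column 2 (C + Q ≡ W (mod 10), carry-in 0) — take it, so Q=8.
Step 4. [col 2: C + Q ≡ W (mod 10)] from column 2 (Q=8, W=1, carry-in 0, digits 1,2,8 already taken and all letters distinct): C must equal 3, so C=3.
Step 5. [col 3: I + B ≡ A (mod 10)] no forcing yet in column 3 (carry-in 1); B=6 is free and consistent — try it, so B=6.
Step 6. [col 3: I + B ≡ A (mod 10)] in column 3 we have I+B≡A with carry-in 1; given I=2, B=6 and digits 1,2,3,6,8 already taken and all letters distinct, that pins A to 9 ⇒ A=9.
Step 7. [col 4: R + X ≡ W (mod 10)] no forcing yet in column 4 (carry-in 0); R=4 is free and consistent — try it, so R=4.
Step 8. [col 4: R + X ≡ W (mod 10)] column 4: given R=4, W=1, carry-in 0, and digits 1,2,3,4,6,8,9 already taken and all letters distinct, R+X≡W (mod 10) forces X=7. So X=7.
Step 9. [col 5: Q + F ≡ A (mod 10)] column 5 reads Q+F+carry(1)=A with Q=8, A=9; with digits 1,2,3,4,6,7,8,9 already taken and all letters distinct, the only value for F is 0 ⇒ F=0.

Answer: A=9, B=6, C=3, F=0, I=2, Q=8, R=4, W=1, X=7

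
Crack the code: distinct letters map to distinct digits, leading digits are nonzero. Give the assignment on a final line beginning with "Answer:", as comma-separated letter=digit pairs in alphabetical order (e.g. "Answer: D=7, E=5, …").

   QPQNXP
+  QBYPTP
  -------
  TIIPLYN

Step 1. [col 1: P + P ≡ N (mod 10)] column 1 (P + P ≡ N (mod 10), carry-in 0) doesn't pin P yet; pick P=9 and continue ⇒ P=9.
Step 2. [T] T is the leading digit of a 7-digit sum of two 6-digit numbers; the final carry is exactly 1, so T=1.
Step 3. [col 1: P + P ≡ N (mod 10)] from column 1 (P=9, carry-in 0, digits 1,9 already taken and all letters distinct): N must equal 8 ⇒ N=8.
Step 4. [col 2: X + T ≡ Y (mod 10)] Y=2 is one option consistent with column 2 (X + T ≡ Y (mod 10), carry-in 1) — take it, so Y=2.
Step 5. [col 2: X + T ≡ Y (mod 10)] from column 2 (T=1, Y=2, carry-in 1, digits 1,2,8,9 already taken and all letters distinct): X must equal 0 ⇒ X=0.
Step 6. [col 3: N + P ≡ L (mod 10)] from column 3 (N=8, P=9, carry-in 0, digits 0,1,2,8,9 already taken and all letters distinct): L must equal 7. So L=7.
Step 7. [col 4: Q + Y ≡ P (mod 10)] from column 4 (Y=2, P=9, carry-in 1, digits 0,1,2,7,8,9 already taken and all letters distinct): Q must equal 6 ⇒ Q=6.
Step 8. [col 5: P + B ≡ I (mod 10)] B=4 is one option consistent with column 5 (P + B ≡ I (mod 10), carry-in 0) — take it ⇒ B=4.
Step 9. [col 5: P + B ≡ I (mod 10)] column 5 reads P+B+carry(0)=I with P=9, B=4; with digits 0,1,2,4,6,7,8,9 already taken and all letters distinct, the only value for I is 3. So I=3.

Answer: B=4, I=3, L=7, N=8, P=9, Q=6, T=1, X=0, Y=2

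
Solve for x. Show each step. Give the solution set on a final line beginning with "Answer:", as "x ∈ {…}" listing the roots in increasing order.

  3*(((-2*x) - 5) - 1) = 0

Step 1. [3*(((-2*x) - 5) - 1) = 0] 3·(inner) — divide through by 3. So div: ((-2*x) - 5) - 1 = 0.
Step 2. [((-2*x) - 5) - 1 = 0] the outer -1 inverts by adding 1, so sub: (-2*x) - 5 = 1.
Step 3. [(-2*x) - 5 = 1] add 5: x sits inside (… - 5). So sub: -2*x = 6.
Step 4. [-2*x = 6] -2·(inner) — divide through by -2 ⇒ div: x = -3.

Answer: x ∈ {-3}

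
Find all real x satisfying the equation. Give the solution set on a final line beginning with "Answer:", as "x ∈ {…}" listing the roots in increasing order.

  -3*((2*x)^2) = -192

Step 1. [-3*((2*x)^2) = -192] leading coefficient -3: divide by -3 ⇒ div: (2*x)^2 = 64.
Step 2. [(2*x)^2 = 64] LHS squared, RHS 64 ≥ 0: apply √ (±) ⇒ sqrt: 2*x = 8 or -8.
Step 3. [2*x = 8 or -8] divide by the outer 2 ⇒ div: x = 4 or -4.

Answer: x ∈ {-4, 4}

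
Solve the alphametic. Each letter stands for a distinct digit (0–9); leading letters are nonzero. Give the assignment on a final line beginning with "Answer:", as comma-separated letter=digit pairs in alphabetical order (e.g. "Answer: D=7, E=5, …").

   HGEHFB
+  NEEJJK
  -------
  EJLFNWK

Step 1. [col 1: B + K ≡ K (mod 10)] column 1: given nothing yet, carry-in 0, and all letters distinct, none taken yet, B+K≡K (mod 10) forces B=0 ⇒ B=0.
Step 2. [col 1: B + K ≡ K (mod 10)] column 1 (B + K ≡ K (mod 10), carry-in 0) doesn't pin K yet; pick K=3 and continue ⇒ K=3.
Step 3. [col 2: F + J ≡ W (mod 10)] several values work for F in column 2 (F + J ≡ W (mod 10), carry-in 0); try F=2, so F=2.
Step 4. [col 2: F + J ≡ W (mod 10)] J=4 is one option consistent with column 2 (F + J ≡ W (mod 10), carry-in 0) — take it, so J=4.
Step 5. [E] E is the leading digit of a 7-digit sum of two 6-digit numbers; the final carry is exactly 1 ⇒ E=1.
Step 6. [col 2: F + J ≡ W (mod 10)] from column 2 (F=2, J=4, carry-in 0, digits 0,1,2,3,4 already taken and all letters distinct): W must equal 6. So W=6.
Step 7. [col 3: H + J ≡ N (mod 10)] column 3 reads H+J+carry(0)=N with J=4; with digits 0,1,2,3,4,6 already taken and all letters distinct, the only value for N is 9, so N=9.
Step 8. [col 3: H + J ≡ N (mod 10)] column 3: given J=4, N=9, carry-in 0, and digits 0,1,2,3,4,6,9 already taken and all letters distinct, H+J≡N (mod 10) forces H=5. So H=5.
Step 9. [col 5: G + E ≡ L (mod 10)] from column 5 (E=1, carry-in 0, digits 0,1,2,3,4,5,6,9 already taken and all letters distinct): G must equal 7. So G=7.
Step 10. [col 5: G + E ≡ L (mod 10)] column 5 reads G+E+carry(0)=L with G=7, E=1; with digits 0,1,2,3,4,5,6,7,9 already taken and all letters distinct, the only value for L is 8. So L=8.

Answer: B=0, E=1, F=2, G=7, H=5, J=4, K=3, L=8, N=9, W=6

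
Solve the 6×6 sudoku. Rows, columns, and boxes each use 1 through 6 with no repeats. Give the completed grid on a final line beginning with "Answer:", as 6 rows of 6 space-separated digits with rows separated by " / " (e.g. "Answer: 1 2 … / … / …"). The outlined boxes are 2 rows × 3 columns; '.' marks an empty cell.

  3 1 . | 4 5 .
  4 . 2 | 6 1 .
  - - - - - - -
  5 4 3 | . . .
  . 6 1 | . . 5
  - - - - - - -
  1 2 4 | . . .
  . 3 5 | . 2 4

Step 1. [r3c6∈{1,2,6}] in col 6, 1 fits only at r3c6 ⇒ r3c6=1.
Step 2. [r5c6∈{3,6}] r5c6 is the only open cell in col 6 admitting 6 ⇒ r5c6=6.
Step 3. [r5c5∈{3}] nothing but 3 survives at r5c5. So r5c5=3.
Step 4. [r3c4∈{2}] nothing but 2 survives at r3c4 ⇒ r3c4=2.
Step 5. [r4c1∈{2}] r4c1's peers cover all but 2. So r4c1=2.
Step 6. [r1c3∈{6}] only 6 remains possible at r1c3. So r1c3=6.
Step 7. [r4c5∈{4}] only 4 remains possible at r4c5 ⇒ r4c5=4.
Step 8. [r6c4∈{1}] nothing but 1 survives at r6c4. So r6c4=1.
Step 9. [r2c6∈{3}] nothing but 3 survives at r2c6, so r2c6=3.
Step 10. [r3c5∈{6}] r3c5 is down to just 6. So r3c5=6.
Step 11. [r2c2∈{5}] only 5 remains possible at r2c2, so r2c2=5.
Step 12. [r1c6∈{2}] r1c6's peers cover all but 2. So r1c6=2.
Step 13. [r6c1∈{6}] r6c1 is down to just 6. So r6c1=6.
Step 14. [r4c4∈{3}] nothing but 3 survives at r4c4, so r4c4=3.
Step 15. [r5c4∈{5}] r5c4's peers cover all but 5 ⇒ r5c4=5.

Answer: 3 1 6 4 5 2 / 4 5 2 6 1 3 / 5 4 3 2 6 1 / 2 6 1 3 4 5 / 1 2 4 5 3 6 / 6 3 5 1 2 4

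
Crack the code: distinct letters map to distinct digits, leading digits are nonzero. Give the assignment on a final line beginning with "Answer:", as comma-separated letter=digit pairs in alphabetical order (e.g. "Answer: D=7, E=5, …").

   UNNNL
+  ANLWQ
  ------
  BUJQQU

Step 1. [col 1: L + Q ≡ U (mod 10)] column 1 (L + Q ≡ U (mod 10), carry-in 0) doesn't pin L yet; pick L=3 and continue. So L=3.
Step 2. [B] B is the leading digit of a 6-digit sum of two 5-digit numbers; the final carry is exactly 1 ⇒ B=1.
Step 3. [col 1: L + Q ≡ U (mod 10)] U=5 is one option consistent with column 1 (L + Q ≡ U (mod 10), carry-in 0) — take it. So U=5.
Step 4. [col 1: L + Q ≡ U (mod 10)] from column 1 (L=3, U=5, carry-in 0, digits 1,3,5 already taken and all letters distinct): Q must equal 2, so Q=2.
Step 5. [col 2: N + W ≡ Q (mod 10)] column 2 (N + W ≡ Q (mod 10), carry-in 0) doesn't pin W yet; pick W=4 and continue, so W=4.
Step 6. [col 2: N + W ≡ Q (mod 10)] column 2 reads N+W+carry(0)=Q with W=4, Q=2; with digits 1,2,3,4,5 already taken and all letters distinct, the only value for N is 8, so N=8.
Step 7. [col 4: N + N ≡ J (mod 10)] from column 4 (N=8, carry-in 1, digits 1,2,3,4,5,8 already taken and all letters distinct): J must equal 7 ⇒ J=7.
Step 8. [col 5: U + A ≡ U (mod 10)] column 5: given U=5, carry-in 1, and digits 1,2,3,4,5,7,8 already taken and all letters distinct, U+A≡U (mod 10) forces A=9 ⇒ A=9.

Answer: A=9, B=1, J=7, L=3, N=8, Q=2, U=5, W=4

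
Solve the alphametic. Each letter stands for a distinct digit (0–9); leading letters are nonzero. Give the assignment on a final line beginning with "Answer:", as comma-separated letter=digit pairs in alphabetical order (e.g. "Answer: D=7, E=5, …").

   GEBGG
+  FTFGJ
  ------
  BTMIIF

Step 1. [col 1: G + J ≡ F (mod 10)] F=8 is one option consistent with column 1 (G + J ≡ F (mod 10), carry-in 0) — take it. So F=8.
Step 2. [col 1: G + J ≡ F (mod 10)] G=5 is one option consistent with column 1 (G + J ≡ F (mod 10), carry-in 0) — take it. So G=5.
Step 3. [B] B is the leading digit of a 6-digit sum of two 5-digit numbers; the final carry is exactly 1. So B=1.
Step 4. [col 1: G + J ≡ F (mod 10)] from column 1 (G=5, F=8, carry-in 0, digits 1,5,8 already taken and all letters distinct): J must equal 3, so J=3.
Step 5. [col 2: G + G ≡ I (mod 10)] column 2: given G=5, carry-in 0, and digits 1,3,5,8 already taken and all letters distinct, G+G≡I (mod 10) forces I=0. So I=0.
Step 6. [col 4: E + T ≡ M (mod 10)] no forcing yet in column 4 (carry-in 1); E=7 is free and consistent — try it. So E=7.
Step 7. [col 4: E + T ≡ M (mod 10)] column 4 (E + T ≡ M (mod 10), carry-in 1) doesn't pin T yet; pick T=4 and continue. So T=4.
Step 8. [col 4: E + T ≡ M (mod 10)] in column 4 we have E+T≡M with carry-in 1; given E=7, T=4 and digits 0,1,3,4,5,7,8 already taken and all letters distinct, that pins M to 2, so M=2.

Answer: B=1, E=7, F=8, G=5, I=0, J=3, M=2, T=4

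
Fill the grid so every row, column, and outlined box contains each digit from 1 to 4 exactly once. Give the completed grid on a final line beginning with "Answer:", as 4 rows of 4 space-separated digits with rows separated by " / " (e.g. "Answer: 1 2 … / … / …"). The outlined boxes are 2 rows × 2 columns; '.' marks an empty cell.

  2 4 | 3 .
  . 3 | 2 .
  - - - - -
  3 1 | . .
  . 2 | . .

Step 1. [r3c3∈{4}] nothing but 4 survives at r3c3, so r3c3=4.
Step 2. [r1c4∈{1}] r1c4 is down to just 1. So r1c4=1.
Step 3. [r2c4∈{4}] r2c4's peers cover all but 4 ⇒ r2c4=4.
Step 4. [r2c1∈{1}] r2c1's peers cover all but 1. So r2c1=1.
Step 5. [r3c4∈{2}] nothing but 2 survives at r3c4. So r3c4=2.
Step 6. [r4c1∈{4}] r4c1 has the single candidate 4. So r4c1=4.
Step 7. [r4c3∈{1}] only 1 remains possible at r4c3. So r4c3=1.
Step 8. [r4c4∈{3}] nothing but 3 survives at r4c4. So r4c4=3.

Answer: 2 4 3 1 / 1 3 2 4 / 3 1 4 2 / 4 2 1 3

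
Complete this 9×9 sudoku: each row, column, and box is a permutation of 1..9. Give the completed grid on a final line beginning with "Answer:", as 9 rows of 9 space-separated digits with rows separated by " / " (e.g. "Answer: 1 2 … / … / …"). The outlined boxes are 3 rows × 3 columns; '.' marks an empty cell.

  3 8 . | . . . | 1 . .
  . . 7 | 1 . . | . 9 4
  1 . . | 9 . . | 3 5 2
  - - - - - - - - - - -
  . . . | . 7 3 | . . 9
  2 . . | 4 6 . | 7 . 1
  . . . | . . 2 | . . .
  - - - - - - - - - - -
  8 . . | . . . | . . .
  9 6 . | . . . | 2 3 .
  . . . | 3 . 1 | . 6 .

Step 1. [r3c2∈{4}] r3c2 has the single candidate 4. So r3c2=4.
Step 2. [r5c8∈{8}] r5c8's peers cover all but 8. So r5c8=8.
Step 3. [r8c3∈{1,4,5}] in row 8, 1 fits only at r8c3 ⇒ r8c3=1.
Step 4. [r3c6∈{6,7,8}] row 3 places 7 nowhere but r3c6 ⇒ r3c6=7.
Step 5. [r6c8∈{4}] r6c8's peers cover all but 4 ⇒ r6c8=4.
Step 6. [r1c3∈{2,5,6,9}] across row 1, 9 lands solely at r1c3 ⇒ r1c3=9.
Step 7. [r3c5∈{8}] nothing but 8 survives at r3c5. So r3c5=8.
Step 8. [r6c9∈{3,5,6}] col 9 places 3 nowhere but r6c9. So r6c9=3.
Step 9. [r8c6∈{4,5,8}] in col 6, 8 fits only at r8c6. So r8c6=8.
Step 10. [r8c5∈{4,5}] row 8 places 4 nowhere but r8c5, so r8c5=4.
Step 11. [r1c9∈{6,7}] in col 9, 6 fits only at r1c9, so r1c9=6.
Step 12. [r7c4∈{2,5,6,7}] in col 4, 6 fits only at r7c4, so r7c4=6.
Step 13. [r2c2∈{2,5}] across box 1, 2 lands solely at r2c2 ⇒ r2c2=2.
Step 14. [r2c1∈{5,6}] box 1 places 5 nowhere but r2c1. So r2c1=5.
Step 15. [r6c5∈{1,5,9}] across col 5, 1 lands solely at r6c5. So r6c5=1.
Step 16. [r5c6∈{5,9}] across box 5, 9 lands solely at r5c6 ⇒ r5c6=9.
Step 17. [r7c6∈{5}] r7c6 is down to just 5. So r7c6=5.
Step 18. [r7c9∈{7}] only 7 remains possible at r7c9. So r7c9=7.
Step 19. [r3c3∈{6}] nothing but 6 survives at r3c3, so r3c3=6.
Step 20. [r1c5∈{2,5}] 5 has one home in col 5: r1c5 ⇒ r1c5=5.
Step 21. [r8c9∈{5}] only 5 remains possible at r8c9. So r8c9=5.
Step 22. [r6c2∈{5,7,9}] in row 6, 9 fits only at r6c2, so r6c2=9.
Step 23. [r9c2∈{5,7}] col 2 places 7 nowhere but r9c2. So r9c2=7.
Step 24. [r9c3∈{2,4,5}] r9c3 is the only open cell in row 9 admitting 5 ⇒ r9c3=5.
Step 25. [r9c1∈{4}] nothing but 4 survives at r9c1 ⇒ r9c1=4.
Step 26. [r6c3∈{8}] only 8 remains possible at r6c3, so r6c3=8.
Step 27. [r5c2∈{3,5}] r5c2 is the only open cell in row 5 admitting 5. So r5c2=5.
Step 28. [r6c4∈{5}] r6c4 is down to just 5 ⇒ r6c4=5.
Step 29. [r9c5∈{2,9}] across row 9, 2 lands solely at r9c5 ⇒ r9c5=2.
Step 30. [r4c1∈{6}] r4c1 has the single candidate 6, so r4c1=6.
Step 31. [r9c7∈{8,9}] in row 9, 9 fits only at r9c7 ⇒ r9c7=9.
Step 32. [r5c3∈{3}] r5c3's peers cover all but 3 ⇒ r5c3=3.
Step 33. [r4c4∈{8}] r4c4 has the single candidate 8 ⇒ r4c4=8.
Step 34. [r1c8∈{7}] nothing but 7 survives at r1c8. So r1c8=7.
Step 35. [r2c5∈{3}] only 3 remains possible at r2c5 ⇒ r2c5=3.
Step 36. [r6c1∈{7}] nothing but 7 survives at r6c1 ⇒ r6c1=7.
Step 37. [r7c5∈{9}] only 9 remains possible at r7c5, so r7c5=9.
Step 38. [r4c2∈{1}] r4c2's peers cover all but 1, so r4c2=1.
Step 39. [r7c3∈{2}] nothing but 2 survives at r7c3. So r7c3=2.
Step 40. [r4c7∈{5}] r4c7 has the single candidate 5, so r4c7=5.
Step 41. [r6c7∈{6}] r6c7 is down to just 6 ⇒ r6c7=6.
Step 42. [r9c9∈{8}] only 8 remains possible at r9c9 ⇒ r9c9=8.
Step 43. [r1c6∈{4}] r1c6 is down to just 4. So r1c6=4.
Step 44. [r7c8∈{1}] nothing but 1 survives at r7c8. So r7c8=1.
Step 45. [r4c8∈{2}] r4c8 is down to just 2, so r4c8=2.
Step 46. [r2c6∈{6}] r2c6's peers cover all but 6 ⇒ r2c6=6.
Step 47. [r7c7∈{4}] only 4 remains possible at r7c7, so r7c7=4.
Step 48. [r4c3∈{4}] only 4 remains possible at r4c3. So r4c3=4.
Step 49. [r1c4∈{2}] only 2 remains possible at r1c4 ⇒ r1c4=2.
Step 50. [r7c2∈{3}] nothing but 3 survives at r7c2 ⇒ r7c2=3.
Step 51. [r2c7∈{8}] only 8 remains possible at r2c7. So r2c7=8.
Step 52. [r8c4∈{7}] r8c4 is down to just 7 ⇒ r8c4=7.

Answer: 3 8 9 2 5 4 1 7 6 / 5 2 7 1 3 6 8 9 4 / 1 4 6 9 8 7 3 5 2 / 6 1 4 8 7 3 5 2 9 / 2 5 3 4 6 9 7 8 1 / 7 9 8 5 1 2 6 4 3 / 8 3 2 6 9 5 4 1 7 / 9 6 1 7 4 8 2 3 5 / 4 7 5 3 2 1 9 6 8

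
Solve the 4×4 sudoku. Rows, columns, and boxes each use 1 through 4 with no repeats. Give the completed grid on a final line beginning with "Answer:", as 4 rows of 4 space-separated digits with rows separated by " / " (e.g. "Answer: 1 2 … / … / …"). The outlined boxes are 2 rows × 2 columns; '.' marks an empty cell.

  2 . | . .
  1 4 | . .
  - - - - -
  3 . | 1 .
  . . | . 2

Step 1. [r2c4∈{3}] r2c4 is down to just 3 ⇒ r2c4=3.
Step 2. [r3c4∈{4}] r3c4's peers cover all but 4. So r3c4=4.
Step 3. [r1c2∈{3}] r1c2 has the single candidate 3 ⇒ r1c2=3.
Step 4. [r4c3∈{3}] r4c3 has the single candidate 3, so r4c3=3.
Step 5. [r4c2∈{1}] nothing but 1 survives at r4c2 ⇒ r4c2=1.
Step 6. [r3c2∈{2}] only 2 remains possible at r3c2. So r3c2=2.
Step 7. [r4c1∈{4}] r4c1 is down to just 4, so r4c1=4.
Step 8. [r1c3∈{4}] only 4 remains possible at r1c3 ⇒ r1c3=4.
Step 9. [r1c4∈{1}] only 1 remains possible at r1c4, so r1c4=1.
Step 10. [r2c3∈{2}] nothing but 2 survives at r2c3, so r2c3=2.

Answer: 2 3 4 1 / 1 4 2 3 / 3 2 1 4 / 4 1 3 2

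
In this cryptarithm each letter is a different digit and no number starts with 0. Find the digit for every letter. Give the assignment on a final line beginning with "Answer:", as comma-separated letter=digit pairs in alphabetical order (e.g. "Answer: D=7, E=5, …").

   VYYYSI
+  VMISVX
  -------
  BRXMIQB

Step 1. [col 1: I + X ≡ B (mod 10)] column 1 (I + X ≡ B (mod 10), carry-in 0) doesn't pin I yet; pick I=2 and continue. So I=2.
Step 2. [col 1: I + X ≡ B (mod 10)] column 1 (I + X ≡ B (mod 10), carry-in 0) doesn't pin X yet; pick X=9 and continue. So X=9.
Step 3. [col 1: I + X ≡ B (mod 10)] from column 1 (I=2, X=9, carry-in 0, digits 2,9 already taken and all letters distinct): B must equal 1. So B=1.
Step 4. [col 2: S + V ≡ Q (mod 10)] Q=4 is one option consistent with column 2 (S + V ≡ Q (mod 10), carry-in 1) — take it ⇒ Q=4.
Step 5. [col 2: S + V ≡ Q (mod 10)] several values work for S in column 2 (S + V ≡ Q (mod 10), carry-in 1); try S=8, so S=8.
Step 6. [col 2: S + V ≡ Q (mod 10)] from column 2 (S=8, Q=4, carry-in 1, digits 1,2,4,8,9 already taken and all letters distinct): V must equal 5, so V=5.
Step 7. [col 3: Y + S ≡ I (mod 10)] column 3: given S=8, I=2, carry-in 1, and digits 1,2,4,5,8,9 already taken and all letters distinct, Y+S≡I (mod 10) forces Y=3, so Y=3.
Step 8. [col 4: Y + I ≡ M (mod 10)] column 4: given Y=3, I=2, carry-in 1, and digits 1,2,3,4,5,8,9 already taken and all letters distinct, Y+I≡M (mod 10) forces M=6 ⇒ M=6.
Step 9. [col 6: V + V ≡ R (mod 10)] from column 6 (V=5, carry-in 0, digits 1,2,3,4,5,6,8,9 already taken and all letters distinct): R must equal 0. So R=0.

Answer: B=1, I=2, M=6, Q=4, R=0, S=8, V=5, X=9, Y=3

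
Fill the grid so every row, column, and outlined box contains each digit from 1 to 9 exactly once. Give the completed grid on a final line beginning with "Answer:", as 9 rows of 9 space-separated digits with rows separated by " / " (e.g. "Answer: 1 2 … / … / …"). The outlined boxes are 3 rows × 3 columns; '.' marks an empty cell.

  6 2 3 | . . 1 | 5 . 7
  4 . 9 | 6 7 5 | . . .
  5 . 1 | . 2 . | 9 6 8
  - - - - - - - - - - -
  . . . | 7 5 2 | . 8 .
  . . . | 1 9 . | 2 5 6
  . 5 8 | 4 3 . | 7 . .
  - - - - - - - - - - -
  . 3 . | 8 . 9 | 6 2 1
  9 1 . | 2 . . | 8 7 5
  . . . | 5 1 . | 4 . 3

Step 1. [r7c1∈{7}] r7c1 has the single candidate 7 ⇒ r7c1=7.
Step 2. [r8c5∈{4,6}] col 5 places 6 nowhere but r8c5. So r8c5=6.
Step 3. [r8c3∈{4}] r8c3's peers cover all but 4, so r8c3=4.
Step 4. [r4c2∈{4,6,9}] across col 2, 9 lands solely at r4c2 ⇒ r4c2=9.
Step 5. [r4c7∈{1,3}] across box 6, 3 lands solely at r4c7 ⇒ r4c7=3.
Step 6. [r6c8∈{1,9}] 1 has one home in box 6: r6c8. So r6c8=1.
Step 7. [r3c6∈{3,4}] across row 3, 4 lands solely at r3c6, so r3c6=4.
Step 8. [r9c3∈{2,6}] r9c3 is the only open cell in col 3 admitting 2. So r9c3=2.
Step 9. [r5c3∈{7}] r5c3 has the single candidate 7, so r5c3=7.
Step 10. [r2c2∈{8}] r2c2's peers cover all but 8 ⇒ r2c2=8.
Step 11. [r3c4∈{3}] nothing but 3 survives at r3c4. So r3c4=3.
Step 12. [r1c4∈{9}] r1c4 is down to just 9 ⇒ r1c4=9.
Step 13. [r7c3∈{5}] only 5 remains possible at r7c3 ⇒ r7c3=5.
Step 14. [r2c9∈{2}] r2c9 has the single candidate 2. So r2c9=2.
Step 15. [r9c6∈{7}] r9c6 has the single candidate 7, so r9c6=7.
Step 16. [r5c6∈{8}] r5c6's peers cover all but 8 ⇒ r5c6=8.
Step 17. [r2c8∈{3}] r2c8 has the single candidate 3. So r2c8=3.
Step 18. [r7c5∈{4}] nothing but 4 survives at r7c5 ⇒ r7c5=4.
Step 19. [r6c9∈{9}] r6c9's peers cover all but 9. So r6c9=9.
Step 20. [r3c2∈{7}] nothing but 7 survives at r3c2 ⇒ r3c2=7.
Step 21. [r9c2∈{6}] r9c2 has the single candidate 6, so r9c2=6.
Step 22. [r4c9∈{4}] r4c9's peers cover all but 4 ⇒ r4c9=4.
Step 23. [r2c7∈{1}] r2c7's peers cover all but 1 ⇒ r2c7=1.
Step 24. [r8c6∈{3}] r8c6 is down to just 3. So r8c6=3.
Step 25. [r1c8∈{4}] nothing but 4 survives at r1c8 ⇒ r1c8=4.
Step 26. [r4c3∈{6}] r4c3 has the single candidate 6 ⇒ r4c3=6.
Step 27. [r6c6∈{6}] only 6 remains possible at r6c6 ⇒ r6c6=6.
Step 28. [r4c1∈{1}] r4c1 is down to just 1. So r4c1=1.
Step 29. [r1c5∈{8}] only 8 remains possible at r1c5, so r1c5=8.
Step 30. [r5c1∈{3}] r5c1's peers cover all but 3. So r5c1=3.
Step 31. [r6c1∈{2}] nothing but 2 survives at r6c1, so r6c1=2.
Step 32. [r5c2∈{4}] r5c2 is down to just 4, so r5c2=4.
Step 33. [r9c8∈{9}] r9c8 is down to just 9 ⇒ r9c8=9.
Step 34. [r9c1∈{8}] r9c1 is down to just 8, so r9c1=8.

Answer: 6 2 3 9 8 1 5 4 7 / 4 8 9 6 7 5 1 3 2 / 5 7 1 3 2 4 9 6 8 / 1 9 6 7 5 2 3 8 4 / 3 4 7 1 9 8 2 5 6 / 2 5 8 4 3 6 7 1 9 / 7 3 5 8 4 9 6 2 1 / 9 1 4 2 6 3 8 7 5 / 8 6 2 5 1 7 4 9 3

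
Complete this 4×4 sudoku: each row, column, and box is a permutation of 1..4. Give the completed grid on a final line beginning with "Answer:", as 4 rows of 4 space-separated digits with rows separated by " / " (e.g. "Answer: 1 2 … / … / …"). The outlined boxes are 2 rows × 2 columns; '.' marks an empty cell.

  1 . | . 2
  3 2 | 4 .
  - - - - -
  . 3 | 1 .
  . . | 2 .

Step 1. [r4c1∈{4}] nothing but 4 survives at r4c1, so r4c1=4.
Step 2. [r3c4∈{4}] nothing but 4 survives at r3c4 ⇒ r3c4=4.
Step 3. [r1c3∈{3}] r1c3 is down to just 3, so r1c3=3.
Step 4. [r3c1∈{2}] only 2 remains possible at r3c1, so r3c1=2.
Step 5. [r4c4∈{3}] r4c4 is down to just 3. So r4c4=3.
Step 6. [r4c2∈{1}] r4c2's peers cover all but 1. So r4c2=1.
Step 7. [r1c2∈{4}] r1c2 has the single candidate 4, so r1c2=4.
Step 8. [r2c4∈{1}] only 1 remains possible at r2c4. So r2c4=1.

Answer: 1 4 3 2 / 3 2 4 1 / 2 3 1 4 / 4 1 2 3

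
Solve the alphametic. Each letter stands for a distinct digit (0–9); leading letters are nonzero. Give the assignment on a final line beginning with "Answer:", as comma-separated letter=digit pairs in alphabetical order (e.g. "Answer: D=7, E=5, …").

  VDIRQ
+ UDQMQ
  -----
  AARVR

Step 1. [col 1: Q + Q ≡ R (mod 10)] several values work for Q in column 1 (Q + Q ≡ R (mod 10), carry-in 0); try Q=3, so Q=3.
Step 2. [col 1: Q + Q ≡ R (mod 10)] column 1: given Q=3, carry-in 0, and digits 3 already taken and all letters distinct, Q+Q≡R (mod 10) forces R=6, so R=6.
Step 3. [col 2: R + M ≡ V (mod 10)] several values work for M in column 2 (R + M ≡ V (mod 10), carry-in 0); try M=5, so M=5.
Step 4. [col 2: R + M ≡ V (mod 10)] column 2 reads R+M+carry(0)=V with R=6, M=5; with digits 3,5,6 already taken and all letters distinct, the only value for V is 1. So V=1.
Step 5. [col 3: I + Q ≡ R (mod 10)] in column 3 we have I+Q≡R with carry-in 1; given Q=3, R=6 and digits 1,3,5,6 already taken and all letters distinct, that pins I to 2, so I=2.
Step 6. [col 4: D + D ≡ A (mod 10)] no forcing yet in column 4 (carry-in 0); D=4 is free and consistent — try it, so D=4.
Step 7. [col 4: D + D ≡ A (mod 10)] in column 4 we have D+D≡A with carry-in 0; given D=4 and digits 1,2,3,4,5,6 already taken and all letters distinct, that pins A to 8, so A=8.
Step 8. [col 5: V + U ≡ A (mod 10)] from column 5 (V=1, A=8, carry-in 0, digits 1,2,3,4,5,6,8 already taken and all letters distinct): U must equal 7. So U=7.

Answer: A=8, D=4, I=2, M=5, Q=3, R=6, U=7, V=1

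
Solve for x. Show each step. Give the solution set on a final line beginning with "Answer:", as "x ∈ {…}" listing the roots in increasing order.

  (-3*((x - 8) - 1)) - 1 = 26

Step 1. [(-3*((x - 8) - 1)) - 1 = 26] add 1: x sits inside (… - 1). So sub: -3*((x - 8) - 1) = 27.
Step 2. [-3*((x - 8) - 1) = 27] leading coefficient -3: divide by -3. So div: (x - 8) - 1 = -9.
Step 3. [(x - 8) - 1 = -9] 1 comes off first (add 1), so sub: x - 8 = -8.
Step 4. [x - 8 = -8] peel the -8: add 8 from each side ⇒ sub: x = 0.

Answer: x ∈ {0}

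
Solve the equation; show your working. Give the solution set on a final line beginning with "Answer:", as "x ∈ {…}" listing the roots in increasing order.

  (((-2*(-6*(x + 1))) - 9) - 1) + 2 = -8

Step 1. [(((-2*(-6*(x + 1))) - 9) - 1) + 2 = -8] 2 comes off first (subtract 2). So sub: ((-2*(-6*(x + 1))) - 9) - 1 = -10.
Step 2. [((-2*(-6*(x + 1))) - 9) - 1 = -10] 1 comes off first (add 1), so sub: (-2*(-6*(x + 1))) - 9 = -9.
Step 3. [(-2*(-6*(x + 1))) - 9 = -9] -9 is outermost — add 9 both sides ⇒ sub: -2*(-6*(x + 1)) = 0.
Step 4. [-2*(-6*(x + 1)) = 0] -2 out front; divide by -2 ⇒ div: -6*(x + 1) = 0.
Step 5. [-6*(x + 1) = 0] -6 out front; divide by -6, so div: x + 1 = 0.
Step 6. [x + 1 = 0] peel the +1: subtract 1 from each side ⇒ sub: x = -1.

Answer: x ∈ {-1}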